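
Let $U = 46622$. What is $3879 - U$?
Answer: $-42743$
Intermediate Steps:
$3879 - U = 3879 - 46622 = -42743$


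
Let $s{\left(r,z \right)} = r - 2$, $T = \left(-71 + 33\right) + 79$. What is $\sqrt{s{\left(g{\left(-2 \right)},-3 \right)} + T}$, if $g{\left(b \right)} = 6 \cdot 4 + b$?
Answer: $\sqrt{61} \approx 7.8102$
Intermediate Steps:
$T = 41$ ($T = -38 + 79 = 41$)
$g{\left(b \right)} = 24 + b$
$s{\left(r,z \right)} = -2 + r$ ($s{\left(r,z \right)} = r - 2 = -2 + r$)
$\sqrt{s{\left(g{\left(-2 \right)},-3 \right)} + T} = \sqrt{\left(-2 + \left(24 - 2\right)\right) + 41} = \sqrt{\left(-2 + 22\right) + 41} = \sqrt{20 + 41} = \sqrt{61}$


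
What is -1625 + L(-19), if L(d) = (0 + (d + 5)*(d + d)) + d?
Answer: -1112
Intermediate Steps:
L(d) = d + 2*d*(5 + d) (L(d) = (0 + (5 + d)*(2*d)) + d = (0 + 2*d*(5 + d)) + d = 2*d*(5 + d) + d = d + 2*d*(5 + d))
-1625 + L(-19) = -1625 - 19*(11 + 2*(-19)) = -1625 - 19*(11 - 38) = -1625 - 19*(-27) = -1625 + 513 = -1112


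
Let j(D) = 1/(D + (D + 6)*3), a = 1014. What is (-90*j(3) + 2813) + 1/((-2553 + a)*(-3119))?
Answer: 13488396211/4800141 ≈ 2810.0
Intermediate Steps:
j(D) = 1/(18 + 4*D) (j(D) = 1/(D + (6 + D)*3) = 1/(D + (18 + 3*D)) = 1/(18 + 4*D))
(-90*j(3) + 2813) + 1/((-2553 + a)*(-3119)) = (-45/(9 + 2*3) + 2813) + 1/((-2553 + 1014)*(-3119)) = (-45/(9 + 6) + 2813) - 1/3119/(-1539) = (-45/15 + 2813) - 1/1539*(-1/3119) = (-45/15 + 2813) + 1/4800141 = (-90*1/30 + 2813) + 1/4800141 = (-3 + 2813) + 1/4800141 = 2810 + 1/4800141 = 13488396211/4800141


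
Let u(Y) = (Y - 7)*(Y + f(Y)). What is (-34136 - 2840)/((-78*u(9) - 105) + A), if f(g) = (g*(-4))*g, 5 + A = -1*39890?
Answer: -9244/2285 ≈ -4.0455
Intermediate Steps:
A = -39895 (A = -5 - 1*39890 = -5 - 39890 = -39895)
f(g) = -4*g² (f(g) = (-4*g)*g = -4*g²)
u(Y) = (-7 + Y)*(Y - 4*Y²) (u(Y) = (Y - 7)*(Y - 4*Y²) = (-7 + Y)*(Y - 4*Y²))
(-34136 - 2840)/((-78*u(9) - 105) + A) = (-34136 - 2840)/((-702*(-7 - 4*9² + 29*9) - 105) - 39895) = -36976/((-702*(-7 - 4*81 + 261) - 105) - 39895) = -36976/((-702*(-7 - 324 + 261) - 105) - 39895) = -36976/((-702*(-70) - 105) - 39895) = -36976/((-78*(-630) - 105) - 39895) = -36976/((49140 - 105) - 39895) = -36976/(49035 - 39895) = -36976/9140 = -36976*1/9140 = -9244/2285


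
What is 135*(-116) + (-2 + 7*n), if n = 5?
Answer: -15627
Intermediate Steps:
135*(-116) + (-2 + 7*n) = 135*(-116) + (-2 + 7*5) = -15660 + (-2 + 35) = -15660 + 33 = -15627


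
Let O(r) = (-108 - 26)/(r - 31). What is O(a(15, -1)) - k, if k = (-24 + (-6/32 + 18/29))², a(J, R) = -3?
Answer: -2018336993/3660032 ≈ -551.45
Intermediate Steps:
O(r) = -134/(-31 + r)
k = 119574225/215296 (k = (-24 + (-6*1/32 + 18*(1/29)))² = (-24 + (-3/16 + 18/29))² = (-24 + 201/464)² = (-10935/464)² = 119574225/215296 ≈ 555.39)
O(a(15, -1)) - k = -134/(-31 - 3) - 1*119574225/215296 = -134/(-34) - 119574225/215296 = -134*(-1/34) - 119574225/215296 = 67/17 - 119574225/215296 = -2018336993/3660032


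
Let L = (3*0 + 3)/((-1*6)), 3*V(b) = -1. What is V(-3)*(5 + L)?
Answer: -3/2 ≈ -1.5000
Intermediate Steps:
V(b) = -⅓ (V(b) = (⅓)*(-1) = -⅓)
L = -½ (L = (0 + 3)/(-6) = 3*(-⅙) = -½ ≈ -0.50000)
V(-3)*(5 + L) = -(5 - ½)/3 = -⅓*9/2 = -3/2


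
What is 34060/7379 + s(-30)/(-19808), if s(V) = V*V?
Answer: 167004845/36540808 ≈ 4.5704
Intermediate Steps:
s(V) = V²
34060/7379 + s(-30)/(-19808) = 34060/7379 + (-30)²/(-19808) = 34060*(1/7379) + 900*(-1/19808) = 34060/7379 - 225/4952 = 167004845/36540808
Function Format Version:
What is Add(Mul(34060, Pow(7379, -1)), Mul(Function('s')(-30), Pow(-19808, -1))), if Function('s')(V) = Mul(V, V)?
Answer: Rational(167004845, 36540808) ≈ 4.5704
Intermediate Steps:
Function('s')(V) = Pow(V, 2)
Add(Mul(34060, Pow(7379, -1)), Mul(Function('s')(-30), Pow(-19808, -1))) = Add(Mul(34060, Pow(7379, -1)), Mul(Pow(-30, 2), Pow(-19808, -1))) = Add(Mul(34060, Rational(1, 7379)), Mul(900, Rational(-1, 19808))) = Add(Rational(34060, 7379), Rational(-225, 4952)) = Rational(167004845, 36540808)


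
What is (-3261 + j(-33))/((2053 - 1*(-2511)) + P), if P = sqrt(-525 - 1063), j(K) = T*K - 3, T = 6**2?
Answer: -5079732/5207921 + 2226*I*sqrt(397)/5207921 ≈ -0.97539 + 0.0085164*I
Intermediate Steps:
T = 36
j(K) = -3 + 36*K (j(K) = 36*K - 3 = -3 + 36*K)
P = 2*I*sqrt(397) (P = sqrt(-1588) = 2*I*sqrt(397) ≈ 39.85*I)
(-3261 + j(-33))/((2053 - 1*(-2511)) + P) = (-3261 + (-3 + 36*(-33)))/((2053 - 1*(-2511)) + 2*I*sqrt(397)) = (-3261 + (-3 - 1188))/((2053 + 2511) + 2*I*sqrt(397)) = (-3261 - 1191)/(4564 + 2*I*sqrt(397)) = -4452/(4564 + 2*I*sqrt(397))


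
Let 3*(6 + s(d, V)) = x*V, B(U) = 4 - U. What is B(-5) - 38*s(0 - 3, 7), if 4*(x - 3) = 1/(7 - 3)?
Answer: -829/24 ≈ -34.542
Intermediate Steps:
x = 49/16 (x = 3 + 1/(4*(7 - 3)) = 3 + (¼)/4 = 3 + (¼)*(¼) = 3 + 1/16 = 49/16 ≈ 3.0625)
s(d, V) = -6 + 49*V/48 (s(d, V) = -6 + (49*V/16)/3 = -6 + 49*V/48)
B(-5) - 38*s(0 - 3, 7) = (4 - 1*(-5)) - 38*(-6 + (49/48)*7) = (4 + 5) - 38*(-6 + 343/48) = 9 - 38*55/48 = 9 - 1045/24 = -829/24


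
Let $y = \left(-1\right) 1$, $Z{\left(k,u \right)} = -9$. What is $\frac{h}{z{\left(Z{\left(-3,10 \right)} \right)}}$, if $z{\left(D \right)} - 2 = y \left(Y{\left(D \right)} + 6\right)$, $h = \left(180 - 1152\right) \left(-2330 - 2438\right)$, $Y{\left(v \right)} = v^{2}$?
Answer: $- \frac{4634496}{85} \approx -54524.0$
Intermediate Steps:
$h = 4634496$ ($h = \left(-972\right) \left(-4768\right) = 4634496$)
$y = -1$
$z{\left(D \right)} = -4 - D^{2}$ ($z{\left(D \right)} = 2 - \left(D^{2} + 6\right) = 2 - \left(6 + D^{2}\right) = -4 - D^{2}$)
$\frac{h}{z{\left(Z{\left(-3,10 \right)} \right)}} = \frac{4634496}{-4 - \left(-9\right)^{2}} = \frac{4634496}{-4 - 81} = \frac{4634496}{-85} = 4634496 \left(- \frac{1}{85}\right) = - \frac{4634496}{85}$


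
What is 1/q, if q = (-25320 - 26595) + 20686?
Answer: -1/31229 ≈ -3.2021e-5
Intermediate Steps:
q = -31229 (q = -51915 + 20686 = -31229)
1/q = 1/(-31229) = -1/31229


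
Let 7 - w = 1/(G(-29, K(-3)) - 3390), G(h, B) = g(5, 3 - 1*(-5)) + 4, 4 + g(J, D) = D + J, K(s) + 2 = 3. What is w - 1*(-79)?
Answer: 290423/3377 ≈ 86.000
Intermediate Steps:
K(s) = 1 (K(s) = -2 + 3 = 1)
g(J, D) = -4 + D + J (g(J, D) = -4 + (D + J) = -4 + D + J)
G(h, B) = 13 (G(h, B) = (-4 + (3 - 1*(-5)) + 5) + 4 = (-4 + (3 + 5) + 5) + 4 = (-4 + 8 + 5) + 4 = 9 + 4 = 13)
w = 23640/3377 (w = 7 - 1/(13 - 3390) = 7 - 1/(-3377) = 7 - 1*(-1/3377) = 7 + 1/3377 = 23640/3377 ≈ 7.0003)
w - 1*(-79) = 23640/3377 - 1*(-79) = 23640/3377 + 79 = 290423/3377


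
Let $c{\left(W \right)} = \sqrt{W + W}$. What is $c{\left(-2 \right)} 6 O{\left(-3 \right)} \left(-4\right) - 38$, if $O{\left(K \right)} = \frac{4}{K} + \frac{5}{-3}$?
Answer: $-38 + 144 i \approx -38.0 + 144.0 i$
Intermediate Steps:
$c{\left(W \right)} = \sqrt{2} \sqrt{W}$ ($c{\left(W \right)} = \sqrt{2 W} = \sqrt{2} \sqrt{W}$)
$O{\left(K \right)} = - \frac{5}{3} + \frac{4}{K}$ ($O{\left(K \right)} = \frac{4}{K} + 5 \left(- \frac{1}{3}\right) = \frac{4}{K} - \frac{5}{3} = - \frac{5}{3} + \frac{4}{K}$)
$c{\left(-2 \right)} 6 O{\left(-3 \right)} \left(-4\right) - 38 = \sqrt{2} \sqrt{-2} \cdot 6 \left(- \frac{5}{3} + \frac{4}{-3}\right) \left(-4\right) - 38 = \sqrt{2} i \sqrt{2} \cdot 6 \left(- \frac{5}{3} + 4 \left(- \frac{1}{3}\right)\right) \left(-4\right) - 38 = 2 i 6 \left(- \frac{5}{3} - \frac{4}{3}\right) \left(-4\right) - 38 = 2 i 6 \left(-3\right) \left(-4\right) - 38 = 2 i \left(\left(-18\right) \left(-4\right)\right) - 38 = 2 i 72 - 38 = 144 i - 38 = -38 + 144 i$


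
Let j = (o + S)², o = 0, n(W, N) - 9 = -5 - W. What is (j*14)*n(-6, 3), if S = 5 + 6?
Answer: 16940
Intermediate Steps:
S = 11
n(W, N) = 4 - W (n(W, N) = 9 + (-5 - W) = 4 - W)
j = 121 (j = (0 + 11)² = 11² = 121)
(j*14)*n(-6, 3) = (121*14)*(4 - 1*(-6)) = 1694*(4 + 6) = 1694*10 = 16940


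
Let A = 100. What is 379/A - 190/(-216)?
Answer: 3152/675 ≈ 4.6696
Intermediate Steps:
379/A - 190/(-216) = 379/100 - 190/(-216) = 379*(1/100) - 190*(-1/216) = 379/100 + 95/108 = 3152/675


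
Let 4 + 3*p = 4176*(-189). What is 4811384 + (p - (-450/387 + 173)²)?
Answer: 25065598553/5547 ≈ 4.5188e+6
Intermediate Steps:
p = -789268/3 (p = -4/3 + (4176*(-189))/3 = -4/3 + (⅓)*(-789264) = -4/3 - 263088 = -789268/3 ≈ -2.6309e+5)
4811384 + (p - (-450/387 + 173)²) = 4811384 + (-789268/3 - (-450/387 + 173)²) = 4811384 + (-789268/3 - (-450*1/387 + 173)²) = 4811384 + (-789268/3 - (-50/43 + 173)²) = 4811384 + (-789268/3 - (7389/43)²) = 4811384 + (-789268/3 - 1*54597321/1849) = 4811384 + (-789268/3 - 54597321/1849) = 4811384 - 1623148495/5547 = 25065598553/5547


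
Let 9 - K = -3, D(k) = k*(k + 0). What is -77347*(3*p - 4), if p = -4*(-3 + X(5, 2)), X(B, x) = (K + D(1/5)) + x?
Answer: 263907964/25 ≈ 1.0556e+7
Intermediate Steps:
D(k) = k² (D(k) = k*k = k²)
K = 12 (K = 9 - 1*(-3) = 9 + 3 = 12)
X(B, x) = 301/25 + x (X(B, x) = (12 + (1/5)²) + x = (12 + (⅕)²) + x = (12 + 1/25) + x = 301/25 + x)
p = -1104/25 (p = -4*(-3 + (301/25 + 2)) = -4*(-3 + 351/25) = -4*276/25 = -1104/25 ≈ -44.160)
-77347*(3*p - 4) = -77347*(3*(-1104/25) - 4) = -77347*(-3312/25 - 4) = -77347*(-3412/25) = 263907964/25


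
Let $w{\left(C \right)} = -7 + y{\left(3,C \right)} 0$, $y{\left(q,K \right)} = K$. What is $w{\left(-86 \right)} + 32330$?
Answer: $32323$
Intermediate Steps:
$w{\left(C \right)} = -7$ ($w{\left(C \right)} = -7 + C 0 = -7 + 0 = -7$)
$w{\left(-86 \right)} + 32330 = -7 + 32330 = 32323$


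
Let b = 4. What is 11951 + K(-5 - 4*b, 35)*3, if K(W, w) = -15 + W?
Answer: 11843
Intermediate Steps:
11951 + K(-5 - 4*b, 35)*3 = 11951 + (-15 + (-5 - 4*4))*3 = 11951 + (-15 + (-5 - 16))*3 = 11951 + (-15 - 21)*3 = 11951 - 36*3 = 11951 - 108 = 11843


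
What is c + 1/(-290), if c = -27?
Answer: -7831/290 ≈ -27.003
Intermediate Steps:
c + 1/(-290) = -27 + 1/(-290) = -27 - 1/290 = -7831/290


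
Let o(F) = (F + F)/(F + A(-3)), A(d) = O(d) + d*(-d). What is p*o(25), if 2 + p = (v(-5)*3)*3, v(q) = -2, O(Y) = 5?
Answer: -1000/21 ≈ -47.619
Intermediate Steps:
p = -20 (p = -2 - 2*3*3 = -2 - 6*3 = -2 - 18 = -20)
A(d) = 5 - d² (A(d) = 5 + d*(-d) = 5 - d²)
o(F) = 2*F/(-4 + F) (o(F) = (F + F)/(F + (5 - 1*(-3)²)) = (2*F)/(F + (5 - 1*9)) = (2*F)/(F + (5 - 9)) = (2*F)/(F - 4) = (2*F)/(-4 + F) = 2*F/(-4 + F))
p*o(25) = -40*25/(-4 + 25) = -40*25/21 = -20*50/21 = -1000/21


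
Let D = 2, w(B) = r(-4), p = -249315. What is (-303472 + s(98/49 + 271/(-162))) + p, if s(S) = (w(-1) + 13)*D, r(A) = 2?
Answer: -552757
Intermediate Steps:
w(B) = 2
s(S) = 30 (s(S) = (2 + 13)*2 = 15*2 = 30)
(-303472 + s(98/49 + 271/(-162))) + p = (-303472 + 30) - 249315 = -303442 - 249315 = -552757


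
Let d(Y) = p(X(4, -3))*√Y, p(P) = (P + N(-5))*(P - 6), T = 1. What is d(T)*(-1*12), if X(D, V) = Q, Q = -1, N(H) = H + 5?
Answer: -84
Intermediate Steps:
N(H) = 5 + H
X(D, V) = -1
p(P) = P*(-6 + P) (p(P) = (P + (5 - 5))*(P - 6) = (P + 0)*(-6 + P) = P*(-6 + P))
d(Y) = 7*√Y (d(Y) = (-(-6 - 1))*√Y = (-1*(-7))*√Y = 7*√Y)
d(T)*(-1*12) = (7*√1)*(-1*12) = (7*1)*(-12) = 7*(-12) = -84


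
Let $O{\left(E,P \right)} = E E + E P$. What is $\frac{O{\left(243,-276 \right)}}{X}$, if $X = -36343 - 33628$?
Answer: $\frac{729}{6361} \approx 0.1146$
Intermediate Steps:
$O{\left(E,P \right)} = E^{2} + E P$
$X = -69971$ ($X = -36343 - 33628 = -69971$)
$\frac{O{\left(243,-276 \right)}}{X} = \frac{243 \left(243 - 276\right)}{-69971} = 243 \left(-33\right) \left(- \frac{1}{69971}\right) = \left(-8019\right) \left(- \frac{1}{69971}\right) = \frac{729}{6361}$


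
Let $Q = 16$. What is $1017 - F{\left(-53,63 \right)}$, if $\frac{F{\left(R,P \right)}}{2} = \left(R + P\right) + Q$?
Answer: $965$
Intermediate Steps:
$F{\left(R,P \right)} = 32 + 2 P + 2 R$ ($F{\left(R,P \right)} = 2 \left(\left(R + P\right) + 16\right) = 2 \left(\left(P + R\right) + 16\right) = 2 \left(16 + P + R\right) = 32 + 2 P + 2 R$)
$1017 - F{\left(-53,63 \right)} = 1017 - \left(32 + 2 \cdot 63 + 2 \left(-53\right)\right) = 1017 - \left(32 + 126 - 106\right) = 1017 - 52 = 965$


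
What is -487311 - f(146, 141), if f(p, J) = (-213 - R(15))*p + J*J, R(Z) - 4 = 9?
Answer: -474196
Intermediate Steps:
R(Z) = 13 (R(Z) = 4 + 9 = 13)
f(p, J) = J² - 226*p (f(p, J) = (-213 - 1*13)*p + J*J = (-213 - 13)*p + J² = -226*p + J² = J² - 226*p)
-487311 - f(146, 141) = -487311 - (141² - 226*146) = -487311 - (19881 - 32996) = -487311 - 1*(-13115) = -487311 + 13115 = -474196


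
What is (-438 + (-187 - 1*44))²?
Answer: 447561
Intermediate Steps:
(-438 + (-187 - 1*44))² = (-438 + (-187 - 44))² = (-438 - 231)² = (-669)² = 447561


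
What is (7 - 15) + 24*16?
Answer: 376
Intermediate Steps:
(7 - 15) + 24*16 = -8 + 384 = 376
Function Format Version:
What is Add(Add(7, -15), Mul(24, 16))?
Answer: 376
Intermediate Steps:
Add(Add(7, -15), Mul(24, 16)) = Add(-8, 384) = 376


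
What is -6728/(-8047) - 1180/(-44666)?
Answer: 155004154/179713651 ≈ 0.86251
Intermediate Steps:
-6728/(-8047) - 1180/(-44666) = -6728*(-1/8047) - 1180*(-1/44666) = 6728/8047 + 590/22333 = 155004154/179713651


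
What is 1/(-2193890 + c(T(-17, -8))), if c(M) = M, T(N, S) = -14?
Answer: -1/2193904 ≈ -4.5581e-7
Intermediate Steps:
1/(-2193890 + c(T(-17, -8))) = 1/(-2193890 - 14) = 1/(-2193904) = -1/2193904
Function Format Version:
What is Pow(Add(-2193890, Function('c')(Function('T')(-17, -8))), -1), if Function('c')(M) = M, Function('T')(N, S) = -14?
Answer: Rational(-1, 2193904) ≈ -4.5581e-7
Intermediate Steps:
Pow(Add(-2193890, Function('c')(Function('T')(-17, -8))), -1) = Pow(Add(-2193890, -14), -1) = Pow(-2193904, -1) = Rational(-1, 2193904)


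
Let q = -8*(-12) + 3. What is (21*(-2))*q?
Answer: -4158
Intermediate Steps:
q = 99 (q = 96 + 3 = 99)
(21*(-2))*q = (21*(-2))*99 = -42*99 = -4158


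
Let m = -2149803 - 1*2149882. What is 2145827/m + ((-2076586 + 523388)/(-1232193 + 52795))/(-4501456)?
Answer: -5696109912264093603/11413531468707150640 ≈ -0.49907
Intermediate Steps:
m = -4299685 (m = -2149803 - 2149882 = -4299685)
2145827/m + ((-2076586 + 523388)/(-1232193 + 52795))/(-4501456) = 2145827/(-4299685) + ((-2076586 + 523388)/(-1232193 + 52795))/(-4501456) = 2145827*(-1/4299685) - 1553198/(-1179398)*(-1/4501456) = -2145827/4299685 - 1553198*(-1/1179398)*(-1/4501456) = -2145827/4299685 + (776599/589699)*(-1/4501456) = -2145827/4299685 - 776599/2654504101744 = -5696109912264093603/11413531468707150640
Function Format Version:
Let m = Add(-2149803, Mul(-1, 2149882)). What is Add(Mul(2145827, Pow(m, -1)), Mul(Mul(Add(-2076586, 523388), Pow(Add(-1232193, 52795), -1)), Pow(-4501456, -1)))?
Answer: Rational(-5696109912264093603, 11413531468707150640) ≈ -0.49907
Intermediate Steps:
m = -4299685 (m = Add(-2149803, -2149882) = -4299685)
Add(Mul(2145827, Pow(m, -1)), Mul(Mul(Add(-2076586, 523388), Pow(Add(-1232193, 52795), -1)), Pow(-4501456, -1))) = Add(Mul(2145827, Pow(-4299685, -1)), Mul(Mul(Add(-2076586, 523388), Pow(Add(-1232193, 52795), -1)), Pow(-4501456, -1))) = Add(Mul(2145827, Rational(-1, 4299685)), Mul(Mul(-1553198, Pow(-1179398, -1)), Rational(-1, 4501456))) = Add(Rational(-2145827, 4299685), Mul(Mul(-1553198, Rational(-1, 1179398)), Rational(-1, 4501456))) = Add(Rational(-2145827, 4299685), Mul(Rational(776599, 589699), Rational(-1, 4501456))) = Add(Rational(-2145827, 4299685), Rational(-776599, 2654504101744)) = Rational(-5696109912264093603, 11413531468707150640)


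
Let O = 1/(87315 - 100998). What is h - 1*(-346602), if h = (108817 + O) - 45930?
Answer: 5603037986/13683 ≈ 4.0949e+5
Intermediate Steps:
O = -1/13683 (O = 1/(-13683) = -1/13683 ≈ -7.3083e-5)
h = 860482820/13683 (h = (108817 - 1/13683) - 45930 = 1488943010/13683 - 45930 = 860482820/13683 ≈ 62887.)
h - 1*(-346602) = 860482820/13683 - 1*(-346602) = 860482820/13683 + 346602 = 5603037986/13683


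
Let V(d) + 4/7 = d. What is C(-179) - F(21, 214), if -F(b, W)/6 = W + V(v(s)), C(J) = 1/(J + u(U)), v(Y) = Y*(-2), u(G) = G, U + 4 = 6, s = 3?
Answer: 1542017/1239 ≈ 1244.6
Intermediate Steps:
U = 2 (U = -4 + 6 = 2)
v(Y) = -2*Y
V(d) = -4/7 + d
C(J) = 1/(2 + J) (C(J) = 1/(J + 2) = 1/(2 + J))
F(b, W) = 276/7 - 6*W (F(b, W) = -6*(W + (-4/7 - 2*3)) = -6*(W + (-4/7 - 6)) = -6*(W - 46/7) = -6*(-46/7 + W) = 276/7 - 6*W)
C(-179) - F(21, 214) = 1/(2 - 179) - (276/7 - 6*214) = 1/(-177) - (276/7 - 1284) = -1/177 - 1*(-8712/7) = -1/177 + 8712/7 = 1542017/1239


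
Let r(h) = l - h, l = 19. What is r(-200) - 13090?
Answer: -12871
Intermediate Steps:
r(h) = 19 - h
r(-200) - 13090 = (19 - 1*(-200)) - 13090 = (19 + 200) - 13090 = 219 - 13090 = -12871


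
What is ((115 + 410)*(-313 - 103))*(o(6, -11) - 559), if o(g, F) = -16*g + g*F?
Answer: 157466400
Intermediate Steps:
o(g, F) = -16*g + F*g
((115 + 410)*(-313 - 103))*(o(6, -11) - 559) = ((115 + 410)*(-313 - 103))*(6*(-16 - 11) - 559) = (525*(-416))*(6*(-27) - 559) = -218400*(-162 - 559) = -218400*(-721) = 157466400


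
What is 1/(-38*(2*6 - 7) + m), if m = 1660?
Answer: 1/1470 ≈ 0.00068027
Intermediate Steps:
1/(-38*(2*6 - 7) + m) = 1/(-38*(2*6 - 7) + 1660) = 1/(-38*(12 - 7) + 1660) = 1/(-38*5 + 1660) = 1/(-190 + 1660) = 1/1470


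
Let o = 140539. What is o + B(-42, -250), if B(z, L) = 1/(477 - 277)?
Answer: 28107801/200 ≈ 1.4054e+5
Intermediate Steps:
B(z, L) = 1/200
o + B(-42, -250) = 140539 + 1/200 = 28107801/200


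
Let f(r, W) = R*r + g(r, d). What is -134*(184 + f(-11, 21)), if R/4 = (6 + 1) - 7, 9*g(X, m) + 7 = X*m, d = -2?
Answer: -74638/3 ≈ -24879.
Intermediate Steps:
g(X, m) = -7/9 + X*m/9 (g(X, m) = -7/9 + (X*m)/9 = -7/9 + X*m/9)
R = 0 (R = 4*((6 + 1) - 7) = 4*(7 - 7) = 4*0 = 0)
f(r, W) = -7/9 - 2*r/9 (f(r, W) = 0*r + (-7/9 + (⅑)*r*(-2)) = 0 + (-7/9 - 2*r/9) = -7/9 - 2*r/9)
-134*(184 + f(-11, 21)) = -134*(184 + (-7/9 - 2/9*(-11))) = -134*(184 + (-7/9 + 22/9)) = -134*(184 + 5/3) = -134*557/3 = -74638/3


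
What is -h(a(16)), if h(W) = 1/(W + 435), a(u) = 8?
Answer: -1/443 ≈ -0.0022573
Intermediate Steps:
h(W) = 1/(435 + W)
-h(a(16)) = -1/(435 + 8) = -1/443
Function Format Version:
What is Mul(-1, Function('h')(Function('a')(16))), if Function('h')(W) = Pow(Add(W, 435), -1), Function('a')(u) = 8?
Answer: Rational(-1, 443) ≈ -0.0022573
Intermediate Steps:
Function('h')(W) = Pow(Add(435, W), -1)
Mul(-1, Function('h')(Function('a')(16))) = Mul(-1, Pow(Add(435, 8), -1)) = Mul(-1, Pow(443, -1)) = Mul(-1, Rational(1, 443)) = Rational(-1, 443)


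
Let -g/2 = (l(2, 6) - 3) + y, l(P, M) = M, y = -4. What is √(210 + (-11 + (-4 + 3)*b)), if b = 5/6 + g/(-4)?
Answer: 2*√447/3 ≈ 14.095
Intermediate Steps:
g = 2 (g = -2*((6 - 3) - 4) = -2*(3 - 4) = -2*(-1) = 2)
b = ⅓ (b = 5/6 + 2/(-4) = 5*(⅙) + 2*(-¼) = ⅚ - ½ = ⅓ ≈ 0.33333)
√(210 + (-11 + (-4 + 3)*b)) = √(210 + (-11 + (-4 + 3)*(⅓))) = √(210 + (-11 - 1*⅓)) = √(210 + (-11 - ⅓)) = √(210 - 34/3) = √(596/3) = 2*√447/3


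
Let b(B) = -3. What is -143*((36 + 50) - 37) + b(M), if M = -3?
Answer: -7010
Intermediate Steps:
-143*((36 + 50) - 37) + b(M) = -143*((36 + 50) - 37) - 3 = -143*(86 - 37) - 3 = -143*49 - 3 = -7007 - 3 = -7010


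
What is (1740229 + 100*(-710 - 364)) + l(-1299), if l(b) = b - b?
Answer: 1632829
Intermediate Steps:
l(b) = 0
(1740229 + 100*(-710 - 364)) + l(-1299) = (1740229 + 100*(-710 - 364)) + 0 = (1740229 + 100*(-1074)) + 0 = (1740229 - 107400) + 0 = 1632829 + 0 = 1632829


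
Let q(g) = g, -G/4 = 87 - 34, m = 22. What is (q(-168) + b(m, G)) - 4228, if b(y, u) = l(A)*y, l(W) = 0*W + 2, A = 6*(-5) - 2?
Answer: -4352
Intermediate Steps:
G = -212 (G = -4*(87 - 34) = -4*53 = -212)
A = -32 (A = -30 - 2 = -32)
l(W) = 2 (l(W) = 0 + 2 = 2)
b(y, u) = 2*y
(q(-168) + b(m, G)) - 4228 = (-168 + 2*22) - 4228 = (-168 + 44) - 4228 = -124 - 4228 = -4352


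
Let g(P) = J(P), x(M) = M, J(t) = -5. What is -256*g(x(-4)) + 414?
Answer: 1694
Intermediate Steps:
g(P) = -5
-256*g(x(-4)) + 414 = -256*(-5) + 414 = 1280 + 414 = 1694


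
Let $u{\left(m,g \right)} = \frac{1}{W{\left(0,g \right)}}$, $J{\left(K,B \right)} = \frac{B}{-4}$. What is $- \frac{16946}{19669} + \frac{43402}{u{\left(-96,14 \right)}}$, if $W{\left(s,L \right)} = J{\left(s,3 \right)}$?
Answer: $- \frac{1280544799}{39338} \approx -32552.0$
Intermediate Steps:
$J{\left(K,B \right)} = - \frac{B}{4}$ ($J{\left(K,B \right)} = B \left(- \frac{1}{4}\right) = - \frac{B}{4}$)
$W{\left(s,L \right)} = - \frac{3}{4}$ ($W{\left(s,L \right)} = \left(- \frac{1}{4}\right) 3 = - \frac{3}{4}$)
$u{\left(m,g \right)} = - \frac{4}{3}$ ($u{\left(m,g \right)} = \frac{1}{- \frac{3}{4}} = - \frac{4}{3}$)
$- \frac{16946}{19669} + \frac{43402}{u{\left(-96,14 \right)}} = - \frac{16946}{19669} + \frac{43402}{- \frac{4}{3}} = \left(-16946\right) \frac{1}{19669} + 43402 \left(- \frac{3}{4}\right) = - \frac{16946}{19669} - \frac{65103}{2} = - \frac{1280544799}{39338}$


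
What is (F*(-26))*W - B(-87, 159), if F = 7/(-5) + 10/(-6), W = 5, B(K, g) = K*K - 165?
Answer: -21016/3 ≈ -7005.3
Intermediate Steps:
B(K, g) = -165 + K² (B(K, g) = K² - 165 = -165 + K²)
F = -46/15 (F = 7*(-⅕) + 10*(-⅙) = -7/5 - 5/3 = -46/15 ≈ -3.0667)
(F*(-26))*W - B(-87, 159) = -46/15*(-26)*5 - (-165 + (-87)²) = (1196/15)*5 - (-165 + 7569) = 1196/3 - 1*7404 = 1196/3 - 7404 = -21016/3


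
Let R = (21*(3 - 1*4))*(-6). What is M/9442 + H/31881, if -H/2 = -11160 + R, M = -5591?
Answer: 10039795/100340134 ≈ 0.10006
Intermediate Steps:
R = 126 (R = (21*(3 - 4))*(-6) = (21*(-1))*(-6) = -21*(-6) = 126)
H = 22068 (H = -2*(-11160 + 126) = -2*(-11034) = 22068)
M/9442 + H/31881 = -5591/9442 + 22068/31881 = -5591*1/9442 + 22068*(1/31881) = -5591/9442 + 7356/10627 = 10039795/100340134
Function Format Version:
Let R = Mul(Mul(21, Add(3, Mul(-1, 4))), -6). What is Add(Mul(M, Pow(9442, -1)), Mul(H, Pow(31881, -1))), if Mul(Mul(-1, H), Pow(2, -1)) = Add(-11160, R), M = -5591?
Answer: Rational(10039795, 100340134) ≈ 0.10006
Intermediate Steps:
R = 126 (R = Mul(Mul(21, Add(3, -4)), -6) = Mul(Mul(21, -1), -6) = Mul(-21, -6) = 126)
H = 22068 (H = Mul(-2, Add(-11160, 126)) = Mul(-2, -11034) = 22068)
Add(Mul(M, Pow(9442, -1)), Mul(H, Pow(31881, -1))) = Add(Mul(-5591, Pow(9442, -1)), Mul(22068, Pow(31881, -1))) = Add(Mul(-5591, Rational(1, 9442)), Mul(22068, Rational(1, 31881))) = Add(Rational(-5591, 9442), Rational(7356, 10627)) = Rational(10039795, 100340134)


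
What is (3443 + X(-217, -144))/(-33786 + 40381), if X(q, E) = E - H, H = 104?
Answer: 639/1319 ≈ 0.48446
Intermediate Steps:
X(q, E) = -104 + E (X(q, E) = E - 1*104 = E - 104 = -104 + E)
(3443 + X(-217, -144))/(-33786 + 40381) = (3443 + (-104 - 144))/(-33786 + 40381) = (3443 - 248)/6595 = 3195*(1/6595) = 639/1319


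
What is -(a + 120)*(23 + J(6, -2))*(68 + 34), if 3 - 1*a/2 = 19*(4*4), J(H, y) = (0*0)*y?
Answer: 1130772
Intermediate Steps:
J(H, y) = 0 (J(H, y) = 0*y = 0)
a = -602 (a = 6 - 38*4*4 = 6 - 38*16 = 6 - 2*304 = 6 - 608 = -602)
-(a + 120)*(23 + J(6, -2))*(68 + 34) = -(-602 + 120)*(23 + 0)*(68 + 34) = -(-482)*23*102 = -(-482)*2346 = -1*(-1130772) = 1130772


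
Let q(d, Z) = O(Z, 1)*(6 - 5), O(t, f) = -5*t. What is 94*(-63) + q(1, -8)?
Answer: -5882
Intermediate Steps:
q(d, Z) = -5*Z (q(d, Z) = (-5*Z)*(6 - 5) = -5*Z*1 = -5*Z)
94*(-63) + q(1, -8) = 94*(-63) - 5*(-8) = -5922 + 40 = -5882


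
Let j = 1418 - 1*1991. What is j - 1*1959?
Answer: -2532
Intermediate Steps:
j = -573 (j = 1418 - 1991 = -573)
j - 1*1959 = -573 - 1*1959 = -573 - 1959 = -2532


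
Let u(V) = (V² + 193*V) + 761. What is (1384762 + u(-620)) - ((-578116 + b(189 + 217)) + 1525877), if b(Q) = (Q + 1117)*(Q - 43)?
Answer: 149653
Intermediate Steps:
u(V) = 761 + V² + 193*V
b(Q) = (-43 + Q)*(1117 + Q) (b(Q) = (1117 + Q)*(-43 + Q) = (-43 + Q)*(1117 + Q))
(1384762 + u(-620)) - ((-578116 + b(189 + 217)) + 1525877) = (1384762 + (761 + (-620)² + 193*(-620))) - ((-578116 + (-48031 + (189 + 217)² + 1074*(189 + 217))) + 1525877) = (1384762 + (761 + 384400 - 119660)) - ((-578116 + (-48031 + 406² + 1074*406)) + 1525877) = (1384762 + 265501) - ((-578116 + (-48031 + 164836 + 436044)) + 1525877) = 1650263 - ((-578116 + 552849) + 1525877) = 1650263 - (-25267 + 1525877) = 1650263 - 1*1500610 = 1650263 - 1500610 = 149653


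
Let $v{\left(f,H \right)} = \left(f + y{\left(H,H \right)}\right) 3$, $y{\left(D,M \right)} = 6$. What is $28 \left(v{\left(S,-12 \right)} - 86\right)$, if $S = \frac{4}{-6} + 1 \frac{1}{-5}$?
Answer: $- \frac{9884}{5} \approx -1976.8$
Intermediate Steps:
$S = - \frac{13}{15}$ ($S = 4 \left(- \frac{1}{6}\right) + 1 \left(- \frac{1}{5}\right) = - \frac{2}{3} - \frac{1}{5} = - \frac{13}{15} \approx -0.86667$)
$v{\left(f,H \right)} = 18 + 3 f$ ($v{\left(f,H \right)} = \left(f + 6\right) 3 = \left(6 + f\right) 3 = 18 + 3 f$)
$28 \left(v{\left(S,-12 \right)} - 86\right) = 28 \left(\left(18 + 3 \left(- \frac{13}{15}\right)\right) - 86\right) = 28 \left(\left(18 - \frac{13}{5}\right) - 86\right) = 28 \left(\frac{77}{5} - 86\right) = 28 \left(- \frac{353}{5}\right) = - \frac{9884}{5}$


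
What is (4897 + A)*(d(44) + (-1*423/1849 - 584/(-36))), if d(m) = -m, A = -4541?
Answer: -165916292/16641 ≈ -9970.3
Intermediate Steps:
(4897 + A)*(d(44) + (-1*423/1849 - 584/(-36))) = (4897 - 4541)*(-1*44 + (-1*423/1849 - 584/(-36))) = 356*(-44 + (-423*1/1849 - 584*(-1/36))) = 356*(-44 + (-423/1849 + 146/9)) = 356*(-44 + 266147/16641) = 356*(-466057/16641) = -165916292/16641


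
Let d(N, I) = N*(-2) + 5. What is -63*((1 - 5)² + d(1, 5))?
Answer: -1197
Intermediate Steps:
d(N, I) = 5 - 2*N (d(N, I) = -2*N + 5 = 5 - 2*N)
-63*((1 - 5)² + d(1, 5)) = -63*((1 - 5)² + (5 - 2*1)) = -63*((-4)² + (5 - 2)) = -63*(16 + 3) = -63*19 = -1197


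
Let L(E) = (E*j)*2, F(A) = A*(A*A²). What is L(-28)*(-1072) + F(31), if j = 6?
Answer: 1283713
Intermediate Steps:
F(A) = A⁴ (F(A) = A*A³ = A⁴)
L(E) = 12*E (L(E) = (E*6)*2 = (6*E)*2 = 12*E)
L(-28)*(-1072) + F(31) = (12*(-28))*(-1072) + 31⁴ = -336*(-1072) + 923521 = 360192 + 923521 = 1283713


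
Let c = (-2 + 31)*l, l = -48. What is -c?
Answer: 1392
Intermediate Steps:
c = -1392 (c = (-2 + 31)*(-48) = 29*(-48) = -1392)
-c = -1*(-1392) = 1392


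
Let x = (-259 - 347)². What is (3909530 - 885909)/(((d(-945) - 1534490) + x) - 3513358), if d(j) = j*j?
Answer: -3023621/3787587 ≈ -0.79830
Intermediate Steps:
d(j) = j²
x = 367236 (x = (-606)² = 367236)
(3909530 - 885909)/(((d(-945) - 1534490) + x) - 3513358) = (3909530 - 885909)/((((-945)² - 1534490) + 367236) - 3513358) = 3023621/(((893025 - 1534490) + 367236) - 3513358) = 3023621/((-641465 + 367236) - 3513358) = 3023621/(-274229 - 3513358) = 3023621/(-3787587) = 3023621*(-1/3787587) = -3023621/3787587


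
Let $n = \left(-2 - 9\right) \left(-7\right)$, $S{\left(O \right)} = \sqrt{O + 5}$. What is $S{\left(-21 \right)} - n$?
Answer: $-77 + 4 i \approx -77.0 + 4.0 i$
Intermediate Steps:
$S{\left(O \right)} = \sqrt{5 + O}$
$n = 77$ ($n = \left(-11\right) \left(-7\right) = 77$)
$S{\left(-21 \right)} - n = \sqrt{5 - 21} - 77 = \sqrt{-16} - 77 = 4 i - 77 = -77 + 4 i$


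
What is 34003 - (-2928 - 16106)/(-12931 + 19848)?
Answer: 235217785/6917 ≈ 34006.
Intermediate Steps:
34003 - (-2928 - 16106)/(-12931 + 19848) = 34003 - (-19034)/6917 = 34003 - 1*(-19034/6917) = 34003 + 19034/6917 = 235217785/6917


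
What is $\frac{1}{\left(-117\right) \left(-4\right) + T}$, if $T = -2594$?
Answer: $- \frac{1}{2126} \approx -0.00047037$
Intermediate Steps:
$\frac{1}{\left(-117\right) \left(-4\right) + T} = \frac{1}{\left(-117\right) \left(-4\right) - 2594} = \frac{1}{468 - 2594} = \frac{1}{-2126} = - \frac{1}{2126}$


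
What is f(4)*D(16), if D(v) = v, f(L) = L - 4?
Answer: 0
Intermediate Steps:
f(L) = -4 + L
f(4)*D(16) = (-4 + 4)*16 = 0*16 = 0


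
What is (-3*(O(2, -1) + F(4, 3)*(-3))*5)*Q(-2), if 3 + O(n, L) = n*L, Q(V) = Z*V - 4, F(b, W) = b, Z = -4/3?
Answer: -340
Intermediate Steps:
Z = -4/3 (Z = -4*1/3 = -4/3 ≈ -1.3333)
Q(V) = -4 - 4*V/3 (Q(V) = -4*V/3 - 4 = -4 - 4*V/3)
O(n, L) = -3 + L*n (O(n, L) = -3 + n*L = -3 + L*n)
(-3*(O(2, -1) + F(4, 3)*(-3))*5)*Q(-2) = (-3*((-3 - 1*2) + 4*(-3))*5)*(-4 - 4/3*(-2)) = (-3*((-3 - 2) - 12)*5)*(-4 + 8/3) = -3*(-5 - 12)*5*(-4/3) = -(-51)*5*(-4/3) = -3*(-85)*(-4/3) = 255*(-4/3) = -340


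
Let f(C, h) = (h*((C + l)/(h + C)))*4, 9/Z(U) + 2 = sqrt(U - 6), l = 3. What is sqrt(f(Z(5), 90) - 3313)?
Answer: sqrt(-704579953 - 1604280*I)/461 ≈ 0.065552 - 57.579*I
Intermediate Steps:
Z(U) = 9/(-2 + sqrt(-6 + U)) (Z(U) = 9/(-2 + sqrt(U - 6)) = 9/(-2 + sqrt(-6 + U)))
f(C, h) = 4*h*(3 + C)/(C + h) (f(C, h) = (h*((C + 3)/(h + C)))*4 = (h*((3 + C)/(C + h)))*4 = (h*(3 + C)/(C + h))*4 = 4*h*(3 + C)/(C + h))
sqrt(f(Z(5), 90) - 3313) = sqrt(4*90*(3 + 9/(-2 + sqrt(-6 + 5)))/(9/(-2 + sqrt(-6 + 5)) + 90) - 3313) = sqrt(4*90*(3 + 9/(-2 + sqrt(-1)))/(9/(-2 + sqrt(-1)) + 90) - 3313) = sqrt(4*90*(3 + 9/(-2 + I))/(9/(-2 + I) + 90) - 3313) = sqrt(4*90*(3 + 9*((-2 - I)/5))/(9*((-2 - I)/5) + 90) - 3313) = sqrt(4*90*(3 + 9*(-2 - I)/5)/(9*(-2 - I)/5 + 90) - 3313) = sqrt(4*90*(3 + 9*(-2 - I)/5)/(90 + 9*(-2 - I)/5) - 3313) = sqrt(360*(3 + 9*(-2 - I)/5)/(90 + 9*(-2 - I)/5) - 3313) = sqrt(-3313 + 360*(3 + 9*(-2 - I)/5)/(90 + 9*(-2 - I)/5))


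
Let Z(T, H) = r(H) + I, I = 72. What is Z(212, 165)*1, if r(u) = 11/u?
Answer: 1081/15 ≈ 72.067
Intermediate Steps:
Z(T, H) = 72 + 11/H (Z(T, H) = 11/H + 72 = 72 + 11/H)
Z(212, 165)*1 = (72 + 11/165)*1 = (72 + 11*(1/165))*1 = (72 + 1/15)*1 = (1081/15)*1 = 1081/15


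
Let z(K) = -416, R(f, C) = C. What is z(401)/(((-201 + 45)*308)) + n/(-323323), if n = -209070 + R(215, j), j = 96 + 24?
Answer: 635248/969969 ≈ 0.65492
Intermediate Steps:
j = 120
n = -208950 (n = -209070 + 120 = -208950)
z(401)/(((-201 + 45)*308)) + n/(-323323) = -416*1/(308*(-201 + 45)) - 208950/(-323323) = -416/((-156*308)) - 208950*(-1/323323) = -416/(-48048) + 29850/46189 = -416*(-1/48048) + 29850/46189 = 2/231 + 29850/46189 = 635248/969969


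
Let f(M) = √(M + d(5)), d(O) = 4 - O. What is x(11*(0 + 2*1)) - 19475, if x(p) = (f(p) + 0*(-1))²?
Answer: -19454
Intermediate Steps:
f(M) = √(-1 + M) (f(M) = √(M + (4 - 1*5)) = √(M + (4 - 5)) = √(M - 1) = √(-1 + M))
x(p) = -1 + p (x(p) = (√(-1 + p) + 0*(-1))² = (√(-1 + p) + 0)² = (√(-1 + p))² = -1 + p)
x(11*(0 + 2*1)) - 19475 = (-1 + 11*(0 + 2*1)) - 19475 = (-1 + 11*(0 + 2)) - 19475 = (-1 + 11*2) - 19475 = (-1 + 22) - 19475 = 21 - 19475 = -19454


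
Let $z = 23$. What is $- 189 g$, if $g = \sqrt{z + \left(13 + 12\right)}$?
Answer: $- 756 \sqrt{3} \approx -1309.4$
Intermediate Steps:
$g = 4 \sqrt{3}$ ($g = \sqrt{23 + \left(13 + 12\right)} = \sqrt{23 + 25} = \sqrt{48} = 4 \sqrt{3} \approx 6.9282$)
$- 189 g = - 189 \cdot 4 \sqrt{3} = - 756 \sqrt{3}$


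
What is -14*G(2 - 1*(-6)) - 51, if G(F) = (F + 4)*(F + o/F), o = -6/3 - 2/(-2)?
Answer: -1374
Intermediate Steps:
o = -1 (o = -6*1/3 - 2*(-1/2) = -2 + 1 = -1)
G(F) = (4 + F)*(F - 1/F) (G(F) = (F + 4)*(F - 1/F) = (4 + F)*(F - 1/F))
-14*G(2 - 1*(-6)) - 51 = -14*(-1 + (2 - 1*(-6))**2 - 4/(2 - 1*(-6)) + 4*(2 - 1*(-6))) - 51 = -14*(-1 + (2 + 6)**2 - 4/(2 + 6) + 4*(2 + 6)) - 51 = -14*(-1 + 8**2 - 4/8 + 4*8) - 51 = -14*(-1 + 64 - 4*1/8 + 32) - 51 = -14*(-1 + 64 - 1/2 + 32) - 51 = -14*189/2 - 51 = -1323 - 51 = -1374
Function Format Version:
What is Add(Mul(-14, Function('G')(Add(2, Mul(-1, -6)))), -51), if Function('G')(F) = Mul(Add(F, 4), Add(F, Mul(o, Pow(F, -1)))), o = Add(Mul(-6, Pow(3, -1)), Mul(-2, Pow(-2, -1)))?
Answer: -1374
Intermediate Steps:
o = -1 (o = Add(Mul(-6, Rational(1, 3)), Mul(-2, Rational(-1, 2))) = Add(-2, 1) = -1)
Function('G')(F) = Mul(Add(4, F), Add(F, Mul(-1, Pow(F, -1)))) (Function('G')(F) = Mul(Add(F, 4), Add(F, Mul(-1, Pow(F, -1)))) = Mul(Add(4, F), Add(F, Mul(-1, Pow(F, -1)))))
Add(Mul(-14, Function('G')(Add(2, Mul(-1, -6)))), -51) = Add(Mul(-14, Add(-1, Pow(Add(2, Mul(-1, -6)), 2), Mul(-4, Pow(Add(2, Mul(-1, -6)), -1)), Mul(4, Add(2, Mul(-1, -6))))), -51) = Add(Mul(-14, Add(-1, Pow(Add(2, 6), 2), Mul(-4, Pow(Add(2, 6), -1)), Mul(4, Add(2, 6)))), -51) = Add(Mul(-14, Add(-1, Pow(8, 2), Mul(-4, Pow(8, -1)), Mul(4, 8))), -51) = Add(Mul(-14, Add(-1, 64, Mul(-4, Rational(1, 8)), 32)), -51) = Add(Mul(-14, Add(-1, 64, Rational(-1, 2), 32)), -51) = Add(Mul(-14, Rational(189, 2)), -51) = Add(-1323, -51) = -1374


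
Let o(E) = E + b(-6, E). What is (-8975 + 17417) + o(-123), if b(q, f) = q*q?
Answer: 8355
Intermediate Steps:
b(q, f) = q²
o(E) = 36 + E (o(E) = E + (-6)² = E + 36 = 36 + E)
(-8975 + 17417) + o(-123) = (-8975 + 17417) + (36 - 123) = 8442 - 87 = 8355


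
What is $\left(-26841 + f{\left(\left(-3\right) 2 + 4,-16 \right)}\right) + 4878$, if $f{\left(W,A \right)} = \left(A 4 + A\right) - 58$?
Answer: $-22101$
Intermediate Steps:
$f{\left(W,A \right)} = -58 + 5 A$ ($f{\left(W,A \right)} = \left(4 A + A\right) - 58 = 5 A - 58 = -58 + 5 A$)
$\left(-26841 + f{\left(\left(-3\right) 2 + 4,-16 \right)}\right) + 4878 = \left(-26841 + \left(-58 + 5 \left(-16\right)\right)\right) + 4878 = \left(-26841 - 138\right) + 4878 = -26979 + 4878 = -22101$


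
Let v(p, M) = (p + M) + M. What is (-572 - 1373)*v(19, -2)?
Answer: -29175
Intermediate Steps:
v(p, M) = p + 2*M (v(p, M) = (M + p) + M = p + 2*M)
(-572 - 1373)*v(19, -2) = (-572 - 1373)*(19 + 2*(-2)) = -1945*(19 - 4) = -1945*15 = -29175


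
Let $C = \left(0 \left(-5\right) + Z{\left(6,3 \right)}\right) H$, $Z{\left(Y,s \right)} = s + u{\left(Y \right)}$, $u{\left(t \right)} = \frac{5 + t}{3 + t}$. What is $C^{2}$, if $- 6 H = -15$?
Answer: $\frac{9025}{81} \approx 111.42$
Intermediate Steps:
$u{\left(t \right)} = \frac{5 + t}{3 + t}$
$H = \frac{5}{2}$ ($H = \left(- \frac{1}{6}\right) \left(-15\right) = \frac{5}{2} \approx 2.5$)
$Z{\left(Y,s \right)} = s + \frac{5 + Y}{3 + Y}$
$C = \frac{95}{9}$ ($C = \left(0 \left(-5\right) + \frac{5 + 6 + 3 \left(3 + 6\right)}{3 + 6}\right) \frac{5}{2} = \left(0 + \frac{5 + 6 + 3 \cdot 9}{9}\right) \frac{5}{2} = \left(0 + \frac{5 + 6 + 27}{9}\right) \frac{5}{2} = \left(0 + \frac{1}{9} \cdot 38\right) \frac{5}{2} = \left(0 + \frac{38}{9}\right) \frac{5}{2} = \frac{38}{9} \cdot \frac{5}{2} = \frac{95}{9} \approx 10.556$)
$C^{2} = \left(\frac{95}{9}\right)^{2} = \frac{9025}{81}$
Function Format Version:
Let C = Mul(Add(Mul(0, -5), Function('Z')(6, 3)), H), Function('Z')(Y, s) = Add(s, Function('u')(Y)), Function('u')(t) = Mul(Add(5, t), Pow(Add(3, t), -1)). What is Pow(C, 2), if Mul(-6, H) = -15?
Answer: Rational(9025, 81) ≈ 111.42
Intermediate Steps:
Function('u')(t) = Mul(Pow(Add(3, t), -1), Add(5, t))
H = Rational(5, 2) (H = Mul(Rational(-1, 6), -15) = Rational(5, 2) ≈ 2.5000)
Function('Z')(Y, s) = Add(s, Mul(Pow(Add(3, Y), -1), Add(5, Y)))
C = Rational(95, 9) (C = Mul(Add(Mul(0, -5), Mul(Pow(Add(3, 6), -1), Add(5, 6, Mul(3, Add(3, 6))))), Rational(5, 2)) = Mul(Add(0, Mul(Pow(9, -1), Add(5, 6, Mul(3, 9)))), Rational(5, 2)) = Mul(Add(0, Mul(Rational(1, 9), Add(5, 6, 27))), Rational(5, 2)) = Mul(Add(0, Mul(Rational(1, 9), 38)), Rational(5, 2)) = Mul(Add(0, Rational(38, 9)), Rational(5, 2)) = Mul(Rational(38, 9), Rational(5, 2)) = Rational(95, 9) ≈ 10.556)
Pow(C, 2) = Pow(Rational(95, 9), 2) = Rational(9025, 81)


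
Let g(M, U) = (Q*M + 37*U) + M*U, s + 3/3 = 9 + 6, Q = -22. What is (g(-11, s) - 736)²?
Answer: 16900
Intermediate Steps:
s = 14 (s = -1 + (9 + 6) = -1 + 15 = 14)
g(M, U) = -22*M + 37*U + M*U (g(M, U) = (-22*M + 37*U) + M*U = -22*M + 37*U + M*U)
(g(-11, s) - 736)² = ((-22*(-11) + 37*14 - 11*14) - 736)² = ((242 + 518 - 154) - 736)² = (606 - 736)² = (-130)² = 16900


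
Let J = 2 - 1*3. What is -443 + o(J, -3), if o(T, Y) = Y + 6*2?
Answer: -434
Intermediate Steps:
J = -1 (J = 2 - 3 = -1)
o(T, Y) = 12 + Y (o(T, Y) = Y + 12 = 12 + Y)
-443 + o(J, -3) = -443 + (12 - 3) = -443 + 9 = -434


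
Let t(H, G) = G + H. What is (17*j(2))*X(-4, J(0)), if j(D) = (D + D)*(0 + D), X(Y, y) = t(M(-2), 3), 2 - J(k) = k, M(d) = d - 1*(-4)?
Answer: 680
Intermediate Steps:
M(d) = 4 + d (M(d) = d + 4 = 4 + d)
J(k) = 2 - k
X(Y, y) = 5 (X(Y, y) = 3 + (4 - 2) = 3 + 2 = 5)
j(D) = 2*D**2 (j(D) = (2*D)*D = 2*D**2)
(17*j(2))*X(-4, J(0)) = (17*(2*2**2))*5 = (17*(2*4))*5 = (17*8)*5 = 136*5 = 680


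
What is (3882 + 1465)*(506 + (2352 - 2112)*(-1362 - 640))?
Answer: -2566420978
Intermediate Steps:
(3882 + 1465)*(506 + (2352 - 2112)*(-1362 - 640)) = 5347*(506 + 240*(-2002)) = 5347*(506 - 480480) = 5347*(-479974) = -2566420978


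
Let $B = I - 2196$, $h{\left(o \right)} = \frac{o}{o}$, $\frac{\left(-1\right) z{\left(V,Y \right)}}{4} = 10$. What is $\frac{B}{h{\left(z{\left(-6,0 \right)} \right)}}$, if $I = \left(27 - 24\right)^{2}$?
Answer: $-2187$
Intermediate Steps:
$I = 9$ ($I = 3^{2} = 9$)
$z{\left(V,Y \right)} = -40$ ($z{\left(V,Y \right)} = \left(-4\right) 10 = -40$)
$h{\left(o \right)} = 1$
$B = -2187$ ($B = 9 - 2196 = -2187$)
$\frac{B}{h{\left(z{\left(-6,0 \right)} \right)}} = - \frac{2187}{1} = \left(-2187\right) 1 = -2187$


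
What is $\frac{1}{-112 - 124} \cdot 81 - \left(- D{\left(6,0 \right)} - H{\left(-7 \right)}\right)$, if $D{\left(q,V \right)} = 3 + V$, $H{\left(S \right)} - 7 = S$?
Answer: $\frac{627}{236} \approx 2.6568$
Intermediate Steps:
$H{\left(S \right)} = 7 + S$
$\frac{1}{-112 - 124} \cdot 81 - \left(- D{\left(6,0 \right)} - H{\left(-7 \right)}\right) = \frac{1}{-112 - 124} \cdot 81 + \left(\left(7 - 7\right) - - (3 + 0)\right) = \frac{1}{-236} \cdot 81 + \left(0 - \left(-1\right) 3\right) = \left(- \frac{1}{236}\right) 81 + \left(0 - -3\right) = - \frac{81}{236} + \left(0 + 3\right) = - \frac{81}{236} + 3 = \frac{627}{236}$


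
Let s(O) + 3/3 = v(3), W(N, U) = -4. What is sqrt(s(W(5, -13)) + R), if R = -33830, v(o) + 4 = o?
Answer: 2*I*sqrt(8458) ≈ 183.93*I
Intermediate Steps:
v(o) = -4 + o
s(O) = -2 (s(O) = -1 + (-4 + 3) = -1 - 1 = -2)
sqrt(s(W(5, -13)) + R) = sqrt(-2 - 33830) = sqrt(-33832) = 2*I*sqrt(8458)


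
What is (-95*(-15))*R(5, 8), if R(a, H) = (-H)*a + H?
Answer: -45600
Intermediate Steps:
R(a, H) = H - H*a (R(a, H) = -H*a + H = H - H*a)
(-95*(-15))*R(5, 8) = (-95*(-15))*(8*(1 - 1*5)) = 1425*(8*(1 - 5)) = 1425*(8*(-4)) = 1425*(-32) = -45600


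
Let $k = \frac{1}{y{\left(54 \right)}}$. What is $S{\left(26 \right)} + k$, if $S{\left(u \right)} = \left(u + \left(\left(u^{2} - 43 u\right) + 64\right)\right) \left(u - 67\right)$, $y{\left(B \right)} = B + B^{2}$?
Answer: $\frac{42863041}{2970} \approx 14432.0$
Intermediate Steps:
$k = \frac{1}{2970}$ ($k = \frac{1}{54 \left(1 + 54\right)} = \frac{1}{54 \cdot 55} = \frac{1}{2970} \approx 0.0003367$)
$S{\left(u \right)} = \left(-67 + u\right) \left(64 + u^{2} - 42 u\right)$ ($S{\left(u \right)} = \left(u + \left(64 + u^{2} - 43 u\right)\right) \left(-67 + u\right) = \left(64 + u^{2} - 42 u\right) \left(-67 + u\right) = \left(-67 + u\right) \left(64 + u^{2} - 42 u\right)$)
$S{\left(26 \right)} + k = \left(-4288 + 26^{3} - 109 \cdot 26^{2} + 2878 \cdot 26\right) + \frac{1}{2970} = \left(-4288 + 17576 - 73684 + 74828\right) + \frac{1}{2970} = 14432 + \frac{1}{2970} = \frac{42863041}{2970}$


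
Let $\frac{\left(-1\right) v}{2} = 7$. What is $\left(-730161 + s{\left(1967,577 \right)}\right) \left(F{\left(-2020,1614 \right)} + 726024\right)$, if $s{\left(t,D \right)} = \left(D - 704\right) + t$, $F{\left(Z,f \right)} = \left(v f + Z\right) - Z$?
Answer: $-512321384388$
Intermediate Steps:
$v = -14$ ($v = \left(-2\right) 7 = -14$)
$F{\left(Z,f \right)} = - 14 f$ ($F{\left(Z,f \right)} = \left(- 14 f + Z\right) - Z = \left(Z - 14 f\right) - Z = - 14 f$)
$s{\left(t,D \right)} = -704 + D + t$ ($s{\left(t,D \right)} = \left(-704 + D\right) + t = -704 + D + t$)
$\left(-730161 + s{\left(1967,577 \right)}\right) \left(F{\left(-2020,1614 \right)} + 726024\right) = \left(-730161 + \left(-704 + 577 + 1967\right)\right) \left(\left(-14\right) 1614 + 726024\right) = \left(-730161 + 1840\right) \left(-22596 + 726024\right) = \left(-728321\right) 703428 = -512321384388$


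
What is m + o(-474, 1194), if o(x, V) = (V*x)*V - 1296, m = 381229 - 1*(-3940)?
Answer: -675367591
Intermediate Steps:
m = 385169 (m = 381229 + 3940 = 385169)
o(x, V) = -1296 + x*V² (o(x, V) = x*V² - 1296 = -1296 + x*V²)
m + o(-474, 1194) = 385169 + (-1296 - 474*1194²) = 385169 + (-1296 - 474*1425636) = 385169 + (-1296 - 675751464) = 385169 - 675752760 = -675367591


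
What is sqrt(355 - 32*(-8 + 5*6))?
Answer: I*sqrt(349) ≈ 18.682*I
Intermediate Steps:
sqrt(355 - 32*(-8 + 5*6)) = sqrt(355 - 32*(-8 + 30)) = sqrt(355 - 32*22) = sqrt(355 - 704) = sqrt(-349) = I*sqrt(349)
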